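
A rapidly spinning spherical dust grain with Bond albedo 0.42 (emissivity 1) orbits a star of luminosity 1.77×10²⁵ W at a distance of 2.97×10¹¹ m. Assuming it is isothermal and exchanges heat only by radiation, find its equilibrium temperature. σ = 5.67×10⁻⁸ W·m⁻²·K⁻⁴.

T ≈ 79.9 K

First find the stellar flux at distance d: S = L/(4πd²) = 1.77×10²⁵/(4π·(2.97×10¹¹)²) = 15.97 W/m².
For an isothermal sphere, absorbed (1−a)S·πr² = emitted σ·4πr²·T⁴, so T⁴ = (1−a)S/(4σ).
T⁴ = 0.580·15.97/(4·5.67×10⁻⁸) = 4.084×10⁷ K⁴.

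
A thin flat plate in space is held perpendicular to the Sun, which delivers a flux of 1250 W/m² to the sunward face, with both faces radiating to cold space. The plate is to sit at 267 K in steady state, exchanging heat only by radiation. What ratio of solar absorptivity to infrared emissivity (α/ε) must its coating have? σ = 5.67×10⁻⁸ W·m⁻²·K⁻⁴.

α/ε ≈ 0.461

Balance: αS·A = εσ·2A·T⁴ ⇒ α/ε = 2σT⁴/S.
α/ε = 2·5.67×10⁻⁸·(267)⁴/1250 = 2·5.67×10⁻⁸·5.082×10⁹/1250.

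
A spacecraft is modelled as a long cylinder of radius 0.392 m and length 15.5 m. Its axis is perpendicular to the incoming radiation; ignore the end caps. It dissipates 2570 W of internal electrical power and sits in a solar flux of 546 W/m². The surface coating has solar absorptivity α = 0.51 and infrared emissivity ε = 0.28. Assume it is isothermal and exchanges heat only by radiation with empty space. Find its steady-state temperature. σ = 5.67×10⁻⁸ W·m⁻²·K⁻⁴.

At steady state, absorbed solar power + internal power = radiated power.
Absorbed: α·S·A_cross = 0.51·546·12.15 = 3384 W (cross-section 2rL).
Total input = 3384 + 2570 = 5954 W.
Radiated: εσ·A_surf·T⁴ with A_surf = 2πrL = 38.18 m².
T⁴ = 5954/(0.28·5.67×10⁻⁸·38.18) = 9.823×10⁹ K⁴.

T ≈ 315 K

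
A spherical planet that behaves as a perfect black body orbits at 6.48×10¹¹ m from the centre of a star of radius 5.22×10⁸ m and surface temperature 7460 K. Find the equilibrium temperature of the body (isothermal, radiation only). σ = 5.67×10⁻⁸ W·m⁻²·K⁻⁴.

T ≈ 150 K

The star's surface emits σT_*⁴; at distance d the flux is S = σT_*⁴(R_*/d)².
S = 5.67×10⁻⁸·(7460)⁴·(5.22×10⁸/6.48×10¹¹)² = 114.0 W/m².
For an isothermal sphere T⁴ = (1−a)S/(4σ) = 5.024×10⁸ K⁴.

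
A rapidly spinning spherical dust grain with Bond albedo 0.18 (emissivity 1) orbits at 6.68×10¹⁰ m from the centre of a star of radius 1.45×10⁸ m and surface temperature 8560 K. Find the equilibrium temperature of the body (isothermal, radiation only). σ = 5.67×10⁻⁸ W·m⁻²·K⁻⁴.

T ≈ 268 K

The star's surface emits σT_*⁴; at distance d the flux is S = σT_*⁴(R_*/d)².
S = 5.67×10⁻⁸·(8560)⁴·(1.45×10⁸/6.68×10¹⁰)² = 1434 W/m².
For an isothermal sphere T⁴ = (1−a)S/(4σ) = 5.186×10⁹ K⁴.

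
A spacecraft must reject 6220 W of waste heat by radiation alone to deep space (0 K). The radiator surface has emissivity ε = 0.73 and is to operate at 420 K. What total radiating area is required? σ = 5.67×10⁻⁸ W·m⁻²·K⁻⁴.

A ≈ 4.83 m²

P = εσA T⁴ ⇒ A = P/(εσT⁴).
T⁴ = 3.112×10¹⁰ K⁴.
A = 6220/(0.73 × 5.67×10⁻⁸ × 3.112×10¹⁰).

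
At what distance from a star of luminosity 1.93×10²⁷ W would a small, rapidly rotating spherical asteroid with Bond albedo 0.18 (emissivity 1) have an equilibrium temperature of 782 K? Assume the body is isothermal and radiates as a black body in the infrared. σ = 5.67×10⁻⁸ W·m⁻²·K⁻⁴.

For an isothermal black-emitting sphere, (1−a)S·πr² = σ·4πr²·T⁴ ⇒ S = 4σT⁴/(1−a).
S = 4·5.67×10⁻⁸·(782)⁴/0.820 = 1.034×10⁵ W/m².
Flux falls as S = L/(4πd²), so d = √(L/(4πS)) = √(1.93×10²⁷/(4π·1.034×10⁵)).

d ≈ 3.85×10¹⁰ m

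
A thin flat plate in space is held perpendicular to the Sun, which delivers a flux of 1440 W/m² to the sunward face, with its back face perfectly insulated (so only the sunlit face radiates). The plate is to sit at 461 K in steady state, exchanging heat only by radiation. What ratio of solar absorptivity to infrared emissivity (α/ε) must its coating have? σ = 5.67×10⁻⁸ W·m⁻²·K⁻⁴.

α/ε ≈ 1.78

Balance: αS·A = εσ·1A·T⁴ ⇒ α/ε = σT⁴/S.
α/ε = 5.67×10⁻⁸·(461)⁴/1440 = 5.67×10⁻⁸·4.517×10¹⁰/1440.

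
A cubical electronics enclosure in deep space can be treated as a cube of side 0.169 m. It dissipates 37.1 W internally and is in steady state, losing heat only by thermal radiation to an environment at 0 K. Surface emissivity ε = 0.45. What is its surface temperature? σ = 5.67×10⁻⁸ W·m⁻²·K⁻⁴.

T ≈ 304 K

Steady state: internal power = radiated power, P = εσA T⁴.
Radiating area A = 6L² = 0.1714 m².
T⁴ = P/(εσA) = 37.1/(0.45·5.67×10⁻⁸·0.1714) = 8.485×10⁹ K⁴.
T = (8.485×10⁹)^(1/4).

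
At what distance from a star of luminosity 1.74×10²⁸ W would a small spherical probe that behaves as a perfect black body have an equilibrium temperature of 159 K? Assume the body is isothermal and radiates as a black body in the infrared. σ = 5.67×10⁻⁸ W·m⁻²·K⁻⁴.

For an isothermal black-emitting sphere, (1−a)S·πr² = σ·4πr²·T⁴ ⇒ S = 4σT⁴/(1−a).
S = 4·5.67×10⁻⁸·(159)⁴/1.00 = 145.0 W/m².
Flux falls as S = L/(4πd²), so d = √(L/(4πS)) = √(1.74×10²⁸/(4π·145.0)).

d ≈ 3.09×10¹² m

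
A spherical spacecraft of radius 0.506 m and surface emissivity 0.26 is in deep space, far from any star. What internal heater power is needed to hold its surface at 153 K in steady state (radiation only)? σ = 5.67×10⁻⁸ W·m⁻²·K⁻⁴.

P ≈ 26.0 W

P = εσ·4πr²·T⁴.
4πr² = 3.217 m²; T⁴ = 5.480×10⁸ K⁴.
P = 0.26·5.67×10⁻⁸·3.217·5.480×10⁸.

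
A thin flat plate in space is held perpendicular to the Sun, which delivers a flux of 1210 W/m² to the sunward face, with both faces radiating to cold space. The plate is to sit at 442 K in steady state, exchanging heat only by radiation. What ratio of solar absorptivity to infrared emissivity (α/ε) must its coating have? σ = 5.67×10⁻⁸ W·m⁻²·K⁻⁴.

Balance: αS·A = εσ·2A·T⁴ ⇒ α/ε = 2σT⁴/S.
α/ε = 2·5.67×10⁻⁸·(442)⁴/1210 = 2·5.67×10⁻⁸·3.817×10¹⁰/1210.

α/ε ≈ 3.58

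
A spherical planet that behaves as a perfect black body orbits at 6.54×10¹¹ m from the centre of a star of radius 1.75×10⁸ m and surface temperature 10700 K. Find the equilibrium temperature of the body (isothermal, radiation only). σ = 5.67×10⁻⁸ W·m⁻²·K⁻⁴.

The star's surface emits σT_*⁴; at distance d the flux is S = σT_*⁴(R_*/d)².
S = 5.67×10⁻⁸·(10700)⁴·(1.75×10⁸/6.54×10¹¹)² = 53.22 W/m².
For an isothermal sphere T⁴ = (1−a)S/(4σ) = 2.346×10⁸ K⁴.

T ≈ 124 K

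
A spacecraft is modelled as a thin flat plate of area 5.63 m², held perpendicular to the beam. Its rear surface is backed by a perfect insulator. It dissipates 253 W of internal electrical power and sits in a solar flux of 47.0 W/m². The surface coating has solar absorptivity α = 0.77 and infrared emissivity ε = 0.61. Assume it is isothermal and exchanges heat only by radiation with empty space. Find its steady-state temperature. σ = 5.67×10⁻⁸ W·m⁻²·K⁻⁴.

At steady state, absorbed solar power + internal power = radiated power.
Absorbed: α·S·A_cross = 0.77·47.0·5.630 = 203.7 W (cross-section A).
Total input = 203.7 + 253 = 456.7 W.
Radiated: εσ·A_surf·T⁴ with A_surf = A = 5.630 m².
T⁴ = 456.7/(0.61·5.67×10⁻⁸·5.630) = 2.346×10⁹ K⁴.

T ≈ 220 K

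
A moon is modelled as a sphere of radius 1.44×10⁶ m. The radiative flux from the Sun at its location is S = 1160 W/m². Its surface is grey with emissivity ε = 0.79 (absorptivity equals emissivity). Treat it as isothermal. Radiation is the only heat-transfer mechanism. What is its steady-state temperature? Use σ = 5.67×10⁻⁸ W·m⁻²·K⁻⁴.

T ≈ 267 K

At equilibrium, absorbed power = emitted power.
Absorbing cross-section = πr² = 6.514×10¹² m²; emitting surface = 4πr² = 2.606×10¹³ m² (ratio 4).
εS·A_cross = εσ·A_surf·T⁴  ⇒  T⁴ = S/(4σ)   (ε cancels).
T⁴ = 1160/(4·5.67×10⁻⁸) = 5.115×10⁹ K⁴.
T = (5.115×10⁹)^(1/4).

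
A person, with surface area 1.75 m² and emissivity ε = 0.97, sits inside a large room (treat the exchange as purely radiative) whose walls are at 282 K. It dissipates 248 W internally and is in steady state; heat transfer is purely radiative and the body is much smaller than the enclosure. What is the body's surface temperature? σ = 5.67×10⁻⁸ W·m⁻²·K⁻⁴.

T ≈ 307 K

For a small grey body in a large enclosure, net radiated power = εσA(T⁴ − T_w⁴).
Steady state: P = εσA(T⁴ − T_w⁴) with A = 1.75 m².
T⁴ = P/(εσA) + T_w⁴ = 248/(0.97·5.67×10⁻⁸·1.750) + (282)⁴
    = 2.577×10⁹ + 6.324×10⁹ = 8.901×10⁹ K⁴.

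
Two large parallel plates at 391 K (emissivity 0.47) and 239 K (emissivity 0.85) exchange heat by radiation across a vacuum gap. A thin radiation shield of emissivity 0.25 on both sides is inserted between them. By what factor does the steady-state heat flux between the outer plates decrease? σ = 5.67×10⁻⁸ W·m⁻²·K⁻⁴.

Without shield: q₀ = σΔ(T⁴)/(1/ε₁+1/ε₂−1) with denominator 2.304.
With shield the two gaps are in series; the resistances add: (1/ε₁+1/ε_s−1)+(1/ε_s+1/ε₂−1) = 5.128+4.176 = 9.304.
Heat-flux ratio q₀/q = 9.304/2.304.

factor ≈ 4.04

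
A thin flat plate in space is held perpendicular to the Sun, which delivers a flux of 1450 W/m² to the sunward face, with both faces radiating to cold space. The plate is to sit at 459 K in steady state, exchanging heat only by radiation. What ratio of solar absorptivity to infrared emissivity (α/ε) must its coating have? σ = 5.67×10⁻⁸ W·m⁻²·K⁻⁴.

Balance: αS·A = εσ·2A·T⁴ ⇒ α/ε = 2σT⁴/S.
α/ε = 2·5.67×10⁻⁸·(459)⁴/1450 = 2·5.67×10⁻⁸·4.439×10¹⁰/1450.

α/ε ≈ 3.47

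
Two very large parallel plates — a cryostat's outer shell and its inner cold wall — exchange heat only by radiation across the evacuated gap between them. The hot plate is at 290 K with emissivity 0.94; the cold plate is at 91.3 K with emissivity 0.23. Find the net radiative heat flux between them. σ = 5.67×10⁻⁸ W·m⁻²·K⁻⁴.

For two infinite grey parallel plates, q = σ(T₁⁴ − T₂⁴)/(1/ε₁ + 1/ε₂ − 1).
T₁⁴ − T₂⁴ = 7.073×10⁹ − 6.948×10⁷ = 7.003×10⁹ K⁴.
1/ε₁ + 1/ε₂ − 1 = 1.064 + 4.348 − 1 = 4.412.
q = 5.67×10⁻⁸ × 7.003×10⁹ / 4.412.

q ≈ 90.0 W/m²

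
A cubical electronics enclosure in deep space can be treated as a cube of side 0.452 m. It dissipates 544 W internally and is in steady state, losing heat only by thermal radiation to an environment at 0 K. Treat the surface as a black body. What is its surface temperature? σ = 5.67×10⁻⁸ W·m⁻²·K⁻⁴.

Steady state: internal power = radiated power, P = εσA T⁴.
Radiating area A = 6L² = 1.226 m².
T⁴ = P/(εσA) = 544/(1.0·5.67×10⁻⁸·1.226) = 7.827×10⁹ K⁴.
T = (7.827×10⁹)^(1/4).

T ≈ 297 K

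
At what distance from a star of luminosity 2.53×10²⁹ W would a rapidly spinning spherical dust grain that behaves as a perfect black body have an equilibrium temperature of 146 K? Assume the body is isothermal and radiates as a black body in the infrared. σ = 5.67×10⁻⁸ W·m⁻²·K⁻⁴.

d ≈ 1.40×10¹³ m

For an isothermal black-emitting sphere, (1−a)S·πr² = σ·4πr²·T⁴ ⇒ S = 4σT⁴/(1−a).
S = 4·5.67×10⁻⁸·(146)⁴/1.00 = 103.1 W/m².
Flux falls as S = L/(4πd²), so d = √(L/(4πS)) = √(2.53×10²⁹/(4π·103.1)).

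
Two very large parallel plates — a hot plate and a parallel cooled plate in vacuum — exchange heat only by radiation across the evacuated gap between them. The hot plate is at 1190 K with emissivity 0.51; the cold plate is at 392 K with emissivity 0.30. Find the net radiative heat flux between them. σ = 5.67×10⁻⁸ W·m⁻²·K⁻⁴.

For two infinite grey parallel plates, q = σ(T₁⁴ − T₂⁴)/(1/ε₁ + 1/ε₂ − 1).
T₁⁴ − T₂⁴ = 2.005×10¹² − 2.361×10¹⁰ = 1.982×10¹² K⁴.
1/ε₁ + 1/ε₂ − 1 = 1.961 + 3.333 − 1 = 4.294.
q = 5.67×10⁻⁸ × 1.982×10¹² / 4.294.

q ≈ 26200 W/m²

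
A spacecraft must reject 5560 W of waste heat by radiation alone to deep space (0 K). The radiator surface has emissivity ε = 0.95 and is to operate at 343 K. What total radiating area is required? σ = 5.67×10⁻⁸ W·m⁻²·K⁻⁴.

P = εσA T⁴ ⇒ A = P/(εσT⁴).
T⁴ = 1.384×10¹⁰ K⁴.
A = 5560/(0.95 × 5.67×10⁻⁸ × 1.384×10¹⁰).

A ≈ 7.46 m²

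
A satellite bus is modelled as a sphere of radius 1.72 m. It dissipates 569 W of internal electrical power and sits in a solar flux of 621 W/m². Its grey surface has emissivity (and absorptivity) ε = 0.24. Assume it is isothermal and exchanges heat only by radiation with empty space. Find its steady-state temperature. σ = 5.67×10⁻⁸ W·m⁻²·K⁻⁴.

T ≈ 249 K

At steady state, absorbed solar power + internal power = radiated power.
Absorbed: α·S·A_cross = 0.24·621·9.294 = 1385 W (cross-section πr²).
Total input = 1385 + 569 = 1954 W.
Radiated: εσ·A_surf·T⁴ with A_surf = 4πr² = 37.18 m².
T⁴ = 1954/(0.24·5.67×10⁻⁸·37.18) = 3.863×10⁹ K⁴.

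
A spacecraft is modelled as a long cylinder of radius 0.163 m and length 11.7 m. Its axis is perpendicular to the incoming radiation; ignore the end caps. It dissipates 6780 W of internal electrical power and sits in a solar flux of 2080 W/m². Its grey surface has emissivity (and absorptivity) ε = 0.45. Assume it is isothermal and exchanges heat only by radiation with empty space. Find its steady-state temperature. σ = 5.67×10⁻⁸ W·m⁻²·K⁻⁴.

T ≈ 429 K

At steady state, absorbed solar power + internal power = radiated power.
Absorbed: α·S·A_cross = 0.45·2080·3.814 = 3570 W (cross-section 2rL).
Total input = 3570 + 6780 = 10350 W.
Radiated: εσ·A_surf·T⁴ with A_surf = 2πrL = 11.98 m².
T⁴ = 10350/(0.45·5.67×10⁻⁸·11.98) = 3.385×10¹⁰ K⁴.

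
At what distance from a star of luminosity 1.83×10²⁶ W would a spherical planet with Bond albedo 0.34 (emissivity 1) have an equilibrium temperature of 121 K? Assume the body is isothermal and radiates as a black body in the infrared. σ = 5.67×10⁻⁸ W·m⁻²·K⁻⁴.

For an isothermal black-emitting sphere, (1−a)S·πr² = σ·4πr²·T⁴ ⇒ S = 4σT⁴/(1−a).
S = 4·5.67×10⁻⁸·(121)⁴/0.660 = 73.66 W/m².
Flux falls as S = L/(4πd²), so d = √(L/(4πS)) = √(1.83×10²⁶/(4π·73.66)).

d ≈ 4.45×10¹¹ m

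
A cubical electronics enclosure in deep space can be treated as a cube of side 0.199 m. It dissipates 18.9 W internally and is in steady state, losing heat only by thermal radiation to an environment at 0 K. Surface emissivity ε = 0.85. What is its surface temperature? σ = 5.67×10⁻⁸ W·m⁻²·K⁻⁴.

T ≈ 202 K

Steady state: internal power = radiated power, P = εσA T⁴.
Radiating area A = 6L² = 0.2376 m².
T⁴ = P/(εσA) = 18.9/(0.85·5.67×10⁻⁸·0.2376) = 1.650×10⁹ K⁴.
T = (1.650×10⁹)^(1/4).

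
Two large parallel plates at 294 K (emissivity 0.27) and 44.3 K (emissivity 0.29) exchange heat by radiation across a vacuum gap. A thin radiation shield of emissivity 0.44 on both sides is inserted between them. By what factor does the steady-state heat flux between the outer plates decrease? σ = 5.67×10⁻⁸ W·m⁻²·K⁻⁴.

factor ≈ 1.58

Without shield: q₀ = σΔ(T⁴)/(1/ε₁+1/ε₂−1) with denominator 6.152.
With shield the two gaps are in series; the resistances add: (1/ε₁+1/ε_s−1)+(1/ε_s+1/ε₂−1) = 4.976+4.721 = 9.697.
Heat-flux ratio q₀/q = 9.697/6.152.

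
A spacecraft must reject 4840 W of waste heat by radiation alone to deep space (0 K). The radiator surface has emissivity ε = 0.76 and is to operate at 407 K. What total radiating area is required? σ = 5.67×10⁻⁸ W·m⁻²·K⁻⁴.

P = εσA T⁴ ⇒ A = P/(εσT⁴).
T⁴ = 2.744×10¹⁰ K⁴.
A = 4840/(0.76 × 5.67×10⁻⁸ × 2.744×10¹⁰).

A ≈ 4.09 m²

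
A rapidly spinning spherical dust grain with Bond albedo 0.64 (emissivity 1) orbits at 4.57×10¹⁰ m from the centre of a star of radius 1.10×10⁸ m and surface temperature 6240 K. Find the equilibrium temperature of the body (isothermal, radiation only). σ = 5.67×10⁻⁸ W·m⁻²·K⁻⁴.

The star's surface emits σT_*⁴; at distance d the flux is S = σT_*⁴(R_*/d)².
S = 5.67×10⁻⁸·(6240)⁴·(1.10×10⁸/4.57×10¹⁰)² = 498.1 W/m².
For an isothermal sphere T⁴ = (1−a)S/(4σ) = 7.906×10⁸ K⁴.

T ≈ 168 K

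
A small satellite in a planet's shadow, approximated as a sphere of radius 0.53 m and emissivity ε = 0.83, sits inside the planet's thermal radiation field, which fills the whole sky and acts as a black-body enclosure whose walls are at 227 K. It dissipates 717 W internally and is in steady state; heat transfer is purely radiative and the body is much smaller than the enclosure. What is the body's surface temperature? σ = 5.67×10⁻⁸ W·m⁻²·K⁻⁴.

T ≈ 289 K

For a small grey body in a large enclosure, net radiated power = εσA(T⁴ − T_w⁴).
Steady state: P = εσA(T⁴ − T_w⁴) with A = 4πr² = 3.530 m².
T⁴ = P/(εσA) + T_w⁴ = 717/(0.83·5.67×10⁻⁸·3.530) + (227)⁴
    = 4.316×10⁹ + 2.655×10⁹ = 6.971×10⁹ K⁴.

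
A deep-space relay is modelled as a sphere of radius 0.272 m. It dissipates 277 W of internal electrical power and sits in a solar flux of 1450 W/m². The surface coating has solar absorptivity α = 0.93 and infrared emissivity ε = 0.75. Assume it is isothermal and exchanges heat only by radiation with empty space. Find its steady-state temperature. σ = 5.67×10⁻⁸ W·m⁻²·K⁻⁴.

At steady state, absorbed solar power + internal power = radiated power.
Absorbed: α·S·A_cross = 0.93·1450·0.2324 = 313.4 W (cross-section πr²).
Total input = 313.4 + 277 = 590.4 W.
Radiated: εσ·A_surf·T⁴ with A_surf = 4πr² = 0.9297 m².
T⁴ = 590.4/(0.75·5.67×10⁻⁸·0.9297) = 1.493×10¹⁰ K⁴.

T ≈ 350 K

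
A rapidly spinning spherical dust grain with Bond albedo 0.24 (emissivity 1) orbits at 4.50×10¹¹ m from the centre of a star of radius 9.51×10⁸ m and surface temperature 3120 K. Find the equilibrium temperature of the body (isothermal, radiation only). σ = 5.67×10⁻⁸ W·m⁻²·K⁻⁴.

T ≈ 94.7 K

The star's surface emits σT_*⁴; at distance d the flux is S = σT_*⁴(R_*/d)².
S = 5.67×10⁻⁸·(3120)⁴·(9.51×10⁸/4.50×10¹¹)² = 24.00 W/m².
For an isothermal sphere T⁴ = (1−a)S/(4σ) = 8.041×10⁷ K⁴.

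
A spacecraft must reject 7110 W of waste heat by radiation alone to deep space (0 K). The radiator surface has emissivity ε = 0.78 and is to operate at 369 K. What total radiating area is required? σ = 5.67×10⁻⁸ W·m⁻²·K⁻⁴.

A ≈ 8.67 m²

P = εσA T⁴ ⇒ A = P/(εσT⁴).
T⁴ = 1.854×10¹⁰ K⁴.
A = 7110/(0.78 × 5.67×10⁻⁸ × 1.854×10¹⁰).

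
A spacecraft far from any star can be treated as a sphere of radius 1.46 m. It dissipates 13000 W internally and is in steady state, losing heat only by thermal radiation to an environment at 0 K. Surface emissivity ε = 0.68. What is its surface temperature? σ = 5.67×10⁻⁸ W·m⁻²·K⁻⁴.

Steady state: internal power = radiated power, P = εσA T⁴.
Radiating area A = 4πr² = 26.79 m².
T⁴ = P/(εσA) = 13000/(0.68·5.67×10⁻⁸·26.79) = 1.259×10¹⁰ K⁴.
T = (1.259×10¹⁰)^(1/4).

T ≈ 335 K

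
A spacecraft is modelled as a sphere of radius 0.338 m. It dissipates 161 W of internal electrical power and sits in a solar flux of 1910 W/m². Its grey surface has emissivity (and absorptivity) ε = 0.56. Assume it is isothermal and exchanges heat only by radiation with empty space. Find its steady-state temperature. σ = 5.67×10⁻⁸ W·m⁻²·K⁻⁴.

At steady state, absorbed solar power + internal power = radiated power.
Absorbed: α·S·A_cross = 0.56·1910·0.3589 = 383.9 W (cross-section πr²).
Total input = 383.9 + 161 = 544.9 W.
Radiated: εσ·A_surf·T⁴ with A_surf = 4πr² = 1.436 m².
T⁴ = 544.9/(0.56·5.67×10⁻⁸·1.436) = 1.195×10¹⁰ K⁴.

T ≈ 331 K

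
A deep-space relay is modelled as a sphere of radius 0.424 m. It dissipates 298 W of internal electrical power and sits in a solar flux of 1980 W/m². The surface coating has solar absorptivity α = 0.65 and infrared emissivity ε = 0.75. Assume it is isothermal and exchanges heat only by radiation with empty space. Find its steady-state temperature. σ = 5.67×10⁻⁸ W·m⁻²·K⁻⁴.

At steady state, absorbed solar power + internal power = radiated power.
Absorbed: α·S·A_cross = 0.65·1980·0.5648 = 726.9 W (cross-section πr²).
Total input = 726.9 + 298 = 1025 W.
Radiated: εσ·A_surf·T⁴ with A_surf = 4πr² = 2.259 m².
T⁴ = 1025/(0.75·5.67×10⁻⁸·2.259) = 1.067×10¹⁰ K⁴.

T ≈ 321 K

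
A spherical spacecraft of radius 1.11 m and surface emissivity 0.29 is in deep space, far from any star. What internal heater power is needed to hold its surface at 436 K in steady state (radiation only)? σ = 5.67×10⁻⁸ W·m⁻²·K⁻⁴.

P ≈ 9200 W

P = εσ·4πr²·T⁴.
4πr² = 15.48 m²; T⁴ = 3.614×10¹⁰ K⁴.
P = 0.29·5.67×10⁻⁸·15.48·3.614×10¹⁰.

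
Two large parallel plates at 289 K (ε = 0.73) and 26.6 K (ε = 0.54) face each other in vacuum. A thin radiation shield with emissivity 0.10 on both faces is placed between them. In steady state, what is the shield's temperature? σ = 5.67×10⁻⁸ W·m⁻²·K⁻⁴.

T_s ≈ 244 K

In steady state the net flux on the hot side equals that on the cold side.
σ(T₁⁴−T_s⁴)/D₁ = σ(T_s⁴−T₂⁴)/D₂, with D₁ = 1/ε₁+1/ε_s−1 = 10.37, D₂ = 1/ε_s+1/ε₂−1 = 10.85.
Solve for T_s⁴: T_s⁴ = (D₂·T₁⁴ + D₁·T₂⁴)/(D₁+D₂) = 3.567×10⁹ K⁴.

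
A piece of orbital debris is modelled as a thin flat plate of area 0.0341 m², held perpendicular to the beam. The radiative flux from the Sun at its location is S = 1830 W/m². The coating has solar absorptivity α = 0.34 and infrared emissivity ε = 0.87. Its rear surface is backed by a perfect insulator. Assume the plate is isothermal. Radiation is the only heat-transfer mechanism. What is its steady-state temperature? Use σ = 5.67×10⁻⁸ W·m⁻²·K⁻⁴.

T ≈ 335 K

At equilibrium, absorbed power = emitted power.
Absorbing cross-section = A = 0.03410 m²; emitting surface = A = 0.03410 m² (ratio 1).
αS·A_cross = εσ·A_surf·T⁴  ⇒  T⁴ = αS/(ε·1σ).
T⁴ = 0.340·1830/(0.87·1·5.67×10⁻⁸) = 1.261×10¹⁰ K⁴.
T = (1.261×10¹⁰)^(1/4).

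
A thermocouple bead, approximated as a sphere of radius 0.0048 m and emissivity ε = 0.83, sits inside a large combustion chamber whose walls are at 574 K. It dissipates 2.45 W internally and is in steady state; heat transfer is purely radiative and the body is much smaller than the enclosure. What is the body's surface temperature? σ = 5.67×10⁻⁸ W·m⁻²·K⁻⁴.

For a small grey body in a large enclosure, net radiated power = εσA(T⁴ − T_w⁴).
Steady state: P = εσA(T⁴ − T_w⁴) with A = 4πr² = 2.895×10⁻⁴ m².
T⁴ = P/(εσA) + T_w⁴ = 2.45/(0.83·5.67×10⁻⁸·2.895×10⁻⁴) + (574)⁴
    = 1.798×10¹¹ + 1.086×10¹¹ = 2.884×10¹¹ K⁴.

T ≈ 733 K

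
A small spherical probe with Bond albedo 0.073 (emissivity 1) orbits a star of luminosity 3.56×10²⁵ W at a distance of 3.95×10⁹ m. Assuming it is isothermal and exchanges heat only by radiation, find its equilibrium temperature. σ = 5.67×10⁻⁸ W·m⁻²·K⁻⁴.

First find the stellar flux at distance d: S = L/(4πd²) = 3.56×10²⁵/(4π·(3.95×10⁹)²) = 1.816×10⁵ W/m².
For an isothermal sphere, absorbed (1−a)S·πr² = emitted σ·4πr²·T⁴, so T⁴ = (1−a)S/(4σ).
T⁴ = 0.927·1.816×10⁵/(4·5.67×10⁻⁸) = 7.421×10¹¹ K⁴.

T ≈ 928 K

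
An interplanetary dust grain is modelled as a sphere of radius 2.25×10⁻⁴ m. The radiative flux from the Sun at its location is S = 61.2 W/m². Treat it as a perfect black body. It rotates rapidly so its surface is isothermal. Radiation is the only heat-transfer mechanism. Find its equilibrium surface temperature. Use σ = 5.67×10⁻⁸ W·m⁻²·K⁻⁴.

T ≈ 128 K

At equilibrium, absorbed power = emitted power.
Absorbing cross-section = πr² = 1.590×10⁻⁷ m²; emitting surface = 4πr² = 6.362×10⁻⁷ m² (ratio 4).
S·A_cross = εσ·A_surf·T⁴  ⇒  T⁴ = S/(4σ).
T⁴ = 1.00·61.2/(4·5.67×10⁻⁸) = 2.698×10⁸ K⁴.
T = (2.698×10⁸)^(1/4).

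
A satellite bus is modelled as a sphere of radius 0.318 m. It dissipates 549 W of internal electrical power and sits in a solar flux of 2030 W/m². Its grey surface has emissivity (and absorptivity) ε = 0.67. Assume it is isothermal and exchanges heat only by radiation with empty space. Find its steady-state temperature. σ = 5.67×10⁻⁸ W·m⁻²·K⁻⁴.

T ≈ 378 K

At steady state, absorbed solar power + internal power = radiated power.
Absorbed: α·S·A_cross = 0.67·2030·0.3177 = 432.1 W (cross-section πr²).
Total input = 432.1 + 549 = 981.1 W.
Radiated: εσ·A_surf·T⁴ with A_surf = 4πr² = 1.271 m².
T⁴ = 981.1/(0.67·5.67×10⁻⁸·1.271) = 2.032×10¹⁰ K⁴.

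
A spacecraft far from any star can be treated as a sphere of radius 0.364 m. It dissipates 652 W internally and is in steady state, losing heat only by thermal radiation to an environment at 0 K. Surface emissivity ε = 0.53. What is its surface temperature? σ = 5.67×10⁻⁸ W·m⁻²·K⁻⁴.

T ≈ 338 K

Steady state: internal power = radiated power, P = εσA T⁴.
Radiating area A = 4πr² = 1.665 m².
T⁴ = P/(εσA) = 652/(0.53·5.67×10⁻⁸·1.665) = 1.303×10¹⁰ K⁴.
T = (1.303×10¹⁰)^(1/4).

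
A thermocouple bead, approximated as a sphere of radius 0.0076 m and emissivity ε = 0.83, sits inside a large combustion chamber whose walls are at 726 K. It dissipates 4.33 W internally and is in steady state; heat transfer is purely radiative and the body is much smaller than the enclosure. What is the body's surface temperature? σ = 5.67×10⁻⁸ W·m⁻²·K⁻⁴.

For a small grey body in a large enclosure, net radiated power = εσA(T⁴ − T_w⁴).
Steady state: P = εσA(T⁴ − T_w⁴) with A = 4πr² = 7.258×10⁻⁴ m².
T⁴ = P/(εσA) + T_w⁴ = 4.33/(0.83·5.67×10⁻⁸·7.258×10⁻⁴) + (726)⁴
    = 1.268×10¹¹ + 2.778×10¹¹ = 4.046×10¹¹ K⁴.

T ≈ 798 K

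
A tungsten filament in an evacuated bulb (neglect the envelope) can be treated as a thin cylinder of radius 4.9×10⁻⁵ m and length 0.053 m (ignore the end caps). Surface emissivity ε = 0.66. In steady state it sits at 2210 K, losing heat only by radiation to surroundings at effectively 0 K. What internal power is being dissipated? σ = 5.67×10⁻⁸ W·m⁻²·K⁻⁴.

P ≈ 14.6 W

Steady state: P = εσA T⁴.
A = 2πrL = 1.632×10⁻⁵ m²; T⁴ = (2210)⁴ = 2.385×10¹³ K⁴.
P = 0.66 × 5.67×10⁻⁸ × 1.632×10⁻⁵ × 2.385×10¹³.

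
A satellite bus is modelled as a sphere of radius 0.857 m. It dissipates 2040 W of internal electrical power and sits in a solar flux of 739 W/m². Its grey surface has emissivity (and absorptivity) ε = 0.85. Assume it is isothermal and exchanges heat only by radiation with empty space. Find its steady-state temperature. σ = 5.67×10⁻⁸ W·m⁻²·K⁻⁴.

T ≈ 298 K

At steady state, absorbed solar power + internal power = radiated power.
Absorbed: α·S·A_cross = 0.85·739·2.307 = 1449 W (cross-section πr²).
Total input = 1449 + 2040 = 3489 W.
Radiated: εσ·A_surf·T⁴ with A_surf = 4πr² = 9.229 m².
T⁴ = 3489/(0.85·5.67×10⁻⁸·9.229) = 7.845×10⁹ K⁴.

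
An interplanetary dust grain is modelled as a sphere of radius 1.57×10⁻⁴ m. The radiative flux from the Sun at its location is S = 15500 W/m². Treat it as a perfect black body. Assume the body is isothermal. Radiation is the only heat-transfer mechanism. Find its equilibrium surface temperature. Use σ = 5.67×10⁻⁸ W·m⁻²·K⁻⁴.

T ≈ 511 K

At equilibrium, absorbed power = emitted power.
Absorbing cross-section = πr² = 7.744×10⁻⁸ m²; emitting surface = 4πr² = 3.097×10⁻⁷ m² (ratio 4).
S·A_cross = εσ·A_surf·T⁴  ⇒  T⁴ = S/(4σ).
T⁴ = 1.00·15500/(4·5.67×10⁻⁸) = 6.834×10¹⁰ K⁴.
T = (6.834×10¹⁰)^(1/4).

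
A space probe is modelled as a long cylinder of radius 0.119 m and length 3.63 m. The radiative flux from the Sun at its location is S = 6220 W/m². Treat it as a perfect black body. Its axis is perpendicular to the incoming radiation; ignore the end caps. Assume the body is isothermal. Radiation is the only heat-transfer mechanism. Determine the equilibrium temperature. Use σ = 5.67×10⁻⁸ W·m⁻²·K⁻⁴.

T ≈ 432 K

At equilibrium, absorbed power = emitted power.
Absorbing cross-section = 2rL = 0.8639 m²; emitting surface = 2πrL = 2.714 m² (ratio π).
S·A_cross = εσ·A_surf·T⁴  ⇒  T⁴ = S/(πσ).
T⁴ = 1.00·6220/(π·5.67×10⁻⁸) = 3.492×10¹⁰ K⁴.
T = (3.492×10¹⁰)^(1/4).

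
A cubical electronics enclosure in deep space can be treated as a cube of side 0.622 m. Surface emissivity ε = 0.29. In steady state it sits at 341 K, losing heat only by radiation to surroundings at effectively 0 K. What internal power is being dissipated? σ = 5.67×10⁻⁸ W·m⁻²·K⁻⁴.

P ≈ 516 W

Steady state: P = εσA T⁴.
A = 6L² = 2.321 m²; T⁴ = (341)⁴ = 1.352×10¹⁰ K⁴.
P = 0.29 × 5.67×10⁻⁸ × 2.321 × 1.352×10¹⁰.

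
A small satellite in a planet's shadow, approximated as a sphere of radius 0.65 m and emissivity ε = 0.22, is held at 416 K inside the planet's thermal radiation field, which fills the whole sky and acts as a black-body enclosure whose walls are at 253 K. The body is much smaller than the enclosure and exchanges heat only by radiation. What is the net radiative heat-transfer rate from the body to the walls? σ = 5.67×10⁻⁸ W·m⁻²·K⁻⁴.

For a small grey body in a large enclosure: P_net = εσA(T_body⁴ − T_wall⁴).
A = 4πr² = 5.309 m²; T_body⁴ − T_wall⁴ = 2.995×10¹⁰ − 4.097×10⁹ = 2.585×10¹⁰ K⁴.
|P_net| = 0.22·5.67×10⁻⁸·5.309·2.585×10¹⁰.

P_net ≈ 1710 W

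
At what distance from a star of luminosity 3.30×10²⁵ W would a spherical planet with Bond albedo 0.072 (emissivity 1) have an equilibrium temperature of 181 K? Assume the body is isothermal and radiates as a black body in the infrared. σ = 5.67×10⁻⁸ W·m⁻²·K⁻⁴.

For an isothermal black-emitting sphere, (1−a)S·πr² = σ·4πr²·T⁴ ⇒ S = 4σT⁴/(1−a).
S = 4·5.67×10⁻⁸·(181)⁴/0.928 = 262.3 W/m².
Flux falls as S = L/(4πd²), so d = √(L/(4πS)) = √(3.30×10²⁵/(4π·262.3)).

d ≈ 1.00×10¹¹ m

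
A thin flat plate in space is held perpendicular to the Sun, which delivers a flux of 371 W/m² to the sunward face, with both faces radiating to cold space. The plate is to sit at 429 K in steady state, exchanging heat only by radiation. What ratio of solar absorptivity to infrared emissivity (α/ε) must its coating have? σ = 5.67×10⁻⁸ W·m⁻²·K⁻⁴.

Balance: αS·A = εσ·2A·T⁴ ⇒ α/ε = 2σT⁴/S.
α/ε = 2·5.67×10⁻⁸·(429)⁴/371 = 2·5.67×10⁻⁸·3.387×10¹⁰/371.

α/ε ≈ 10.4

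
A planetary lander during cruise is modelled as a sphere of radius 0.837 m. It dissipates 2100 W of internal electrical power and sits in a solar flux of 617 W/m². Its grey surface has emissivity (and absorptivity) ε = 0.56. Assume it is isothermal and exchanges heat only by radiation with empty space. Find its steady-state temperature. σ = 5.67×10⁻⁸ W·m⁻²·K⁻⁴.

T ≈ 318 K

At steady state, absorbed solar power + internal power = radiated power.
Absorbed: α·S·A_cross = 0.56·617·2.201 = 760.5 W (cross-section πr²).
Total input = 760.5 + 2100 = 2860 W.
Radiated: εσ·A_surf·T⁴ with A_surf = 4πr² = 8.804 m².
T⁴ = 2860/(0.56·5.67×10⁻⁸·8.804) = 1.023×10¹⁰ K⁴.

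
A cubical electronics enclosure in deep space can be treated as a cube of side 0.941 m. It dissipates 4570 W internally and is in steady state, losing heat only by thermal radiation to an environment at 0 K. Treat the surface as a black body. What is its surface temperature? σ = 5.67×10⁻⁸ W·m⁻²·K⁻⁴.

T ≈ 351 K

Steady state: internal power = radiated power, P = εσA T⁴.
Radiating area A = 6L² = 5.313 m².
T⁴ = P/(εσA) = 4570/(1.0·5.67×10⁻⁸·5.313) = 1.517×10¹⁰ K⁴.
T = (1.517×10¹⁰)^(1/4).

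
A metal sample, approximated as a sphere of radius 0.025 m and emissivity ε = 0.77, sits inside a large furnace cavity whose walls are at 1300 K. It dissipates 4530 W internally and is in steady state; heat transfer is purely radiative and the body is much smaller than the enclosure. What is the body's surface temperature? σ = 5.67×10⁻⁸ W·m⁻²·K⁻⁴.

T ≈ 2000 K

For a small grey body in a large enclosure, net radiated power = εσA(T⁴ − T_w⁴).
Steady state: P = εσA(T⁴ − T_w⁴) with A = 4πr² = 0.007854 m².
T⁴ = P/(εσA) + T_w⁴ = 4530/(0.77·5.67×10⁻⁸·0.007854) + (1300)⁴
    = 1.321×10¹³ + 2.856×10¹² = 1.607×10¹³ K⁴.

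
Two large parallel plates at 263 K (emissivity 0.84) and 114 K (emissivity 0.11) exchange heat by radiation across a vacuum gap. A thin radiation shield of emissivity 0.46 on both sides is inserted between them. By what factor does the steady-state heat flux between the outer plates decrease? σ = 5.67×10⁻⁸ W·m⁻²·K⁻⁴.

factor ≈ 1.36

Without shield: q₀ = σΔ(T⁴)/(1/ε₁+1/ε₂−1) with denominator 9.281.
With shield the two gaps are in series; the resistances add: (1/ε₁+1/ε_s−1)+(1/ε_s+1/ε₂−1) = 2.364+10.26 = 12.63.
Heat-flux ratio q₀/q = 12.63/9.281.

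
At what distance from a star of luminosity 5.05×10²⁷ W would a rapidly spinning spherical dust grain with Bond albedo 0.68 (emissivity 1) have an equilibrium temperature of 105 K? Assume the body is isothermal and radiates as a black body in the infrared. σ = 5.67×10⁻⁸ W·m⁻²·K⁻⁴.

d ≈ 2.16×10¹² m

For an isothermal black-emitting sphere, (1−a)S·πr² = σ·4πr²·T⁴ ⇒ S = 4σT⁴/(1−a).
S = 4·5.67×10⁻⁸·(105)⁴/0.320 = 86.15 W/m².
Flux falls as S = L/(4πd²), so d = √(L/(4πS)) = √(5.05×10²⁷/(4π·86.15)).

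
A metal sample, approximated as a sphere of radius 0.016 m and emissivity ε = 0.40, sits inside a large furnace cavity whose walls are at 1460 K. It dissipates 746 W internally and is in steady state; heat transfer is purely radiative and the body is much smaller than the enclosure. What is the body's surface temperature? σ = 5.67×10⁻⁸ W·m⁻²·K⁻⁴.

For a small grey body in a large enclosure, net radiated power = εσA(T⁴ − T_w⁴).
Steady state: P = εσA(T⁴ − T_w⁴) with A = 4πr² = 0.003217 m².
T⁴ = P/(εσA) + T_w⁴ = 746/(0.40·5.67×10⁻⁸·0.003217) + (1460)⁴
    = 1.022×10¹³ + 4.544×10¹² = 1.477×10¹³ K⁴.

T ≈ 1960 K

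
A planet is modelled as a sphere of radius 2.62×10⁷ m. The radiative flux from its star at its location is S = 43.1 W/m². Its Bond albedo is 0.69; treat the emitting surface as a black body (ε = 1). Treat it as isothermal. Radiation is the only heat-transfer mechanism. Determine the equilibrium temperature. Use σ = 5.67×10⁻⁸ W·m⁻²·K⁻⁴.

At equilibrium, absorbed power = emitted power.
Absorbing cross-section = πr² = 2.157×10¹⁵ m²; emitting surface = 4πr² = 8.626×10¹⁵ m² (ratio 4).
(1−a)S·A_cross = εσ·A_surf·T⁴  ⇒  T⁴ = (1−a)S/(4σ).
T⁴ = 0.310·43.1/(4·5.67×10⁻⁸) = 5.891×10⁷ K⁴.
T = (5.891×10⁷)^(1/4).

T ≈ 87.6 K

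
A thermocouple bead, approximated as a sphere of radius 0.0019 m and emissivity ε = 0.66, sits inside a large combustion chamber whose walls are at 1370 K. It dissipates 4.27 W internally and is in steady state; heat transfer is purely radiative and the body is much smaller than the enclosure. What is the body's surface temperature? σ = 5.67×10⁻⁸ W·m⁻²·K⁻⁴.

For a small grey body in a large enclosure, net radiated power = εσA(T⁴ − T_w⁴).
Steady state: P = εσA(T⁴ − T_w⁴) with A = 4πr² = 4.536×10⁻⁵ m².
T⁴ = P/(εσA) + T_w⁴ = 4.27/(0.66·5.67×10⁻⁸·4.536×10⁻⁵) + (1370)⁴
    = 2.515×10¹² + 3.523×10¹² = 6.038×10¹² K⁴.

T ≈ 1570 K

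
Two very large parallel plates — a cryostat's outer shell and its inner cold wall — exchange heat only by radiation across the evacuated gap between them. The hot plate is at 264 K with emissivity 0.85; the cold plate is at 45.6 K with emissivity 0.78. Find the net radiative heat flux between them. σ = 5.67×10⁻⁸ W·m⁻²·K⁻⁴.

For two infinite grey parallel plates, q = σ(T₁⁴ − T₂⁴)/(1/ε₁ + 1/ε₂ − 1).
T₁⁴ − T₂⁴ = 4.858×10⁹ − 4.324×10⁶ = 4.853×10⁹ K⁴.
1/ε₁ + 1/ε₂ − 1 = 1.176 + 1.282 − 1 = 1.459.
q = 5.67×10⁻⁸ × 4.853×10⁹ / 1.459.

q ≈ 189 W/m²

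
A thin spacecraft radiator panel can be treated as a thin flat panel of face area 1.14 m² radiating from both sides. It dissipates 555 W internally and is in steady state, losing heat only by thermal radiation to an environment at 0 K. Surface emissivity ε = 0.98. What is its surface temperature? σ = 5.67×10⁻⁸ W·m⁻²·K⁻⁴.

T ≈ 257 K

Steady state: internal power = radiated power, P = εσA T⁴.
Radiating area A = 2·1.14 = 2.280 m².
T⁴ = P/(εσA) = 555/(0.98·5.67×10⁻⁸·2.280) = 4.381×10⁹ K⁴.
T = (4.381×10⁹)^(1/4).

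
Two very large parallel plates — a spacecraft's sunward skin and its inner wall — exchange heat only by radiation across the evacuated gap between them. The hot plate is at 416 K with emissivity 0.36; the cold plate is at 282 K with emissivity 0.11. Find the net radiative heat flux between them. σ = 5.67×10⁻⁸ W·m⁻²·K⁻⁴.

For two infinite grey parallel plates, q = σ(T₁⁴ − T₂⁴)/(1/ε₁ + 1/ε₂ − 1).
T₁⁴ − T₂⁴ = 2.995×10¹⁰ − 6.324×10⁹ = 2.362×10¹⁰ K⁴.
1/ε₁ + 1/ε₂ − 1 = 2.778 + 9.091 − 1 = 10.87.
q = 5.67×10⁻⁸ × 2.362×10¹⁰ / 10.87.

q ≈ 123 W/m²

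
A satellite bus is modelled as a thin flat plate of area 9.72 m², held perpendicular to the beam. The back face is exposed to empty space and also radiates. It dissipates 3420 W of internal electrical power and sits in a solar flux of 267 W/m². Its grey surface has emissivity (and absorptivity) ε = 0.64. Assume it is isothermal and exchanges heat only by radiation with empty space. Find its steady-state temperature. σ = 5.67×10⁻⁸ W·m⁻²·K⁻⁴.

T ≈ 291 K

At steady state, absorbed solar power + internal power = radiated power.
Absorbed: α·S·A_cross = 0.64·267·9.720 = 1661 W (cross-section A).
Total input = 1661 + 3420 = 5081 W.
Radiated: εσ·A_surf·T⁴ with A_surf = 2A = 19.44 m².
T⁴ = 5081/(0.64·5.67×10⁻⁸·19.44) = 7.203×10⁹ K⁴.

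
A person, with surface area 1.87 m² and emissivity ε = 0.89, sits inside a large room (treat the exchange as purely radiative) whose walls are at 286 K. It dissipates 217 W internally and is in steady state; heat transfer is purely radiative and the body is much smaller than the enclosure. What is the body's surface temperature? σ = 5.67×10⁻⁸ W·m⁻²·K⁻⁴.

T ≈ 308 K

For a small grey body in a large enclosure, net radiated power = εσA(T⁴ − T_w⁴).
Steady state: P = εσA(T⁴ − T_w⁴) with A = 1.87 m².
T⁴ = P/(εσA) + T_w⁴ = 217/(0.89·5.67×10⁻⁸·1.870) + (286)⁴
    = 2.300×10⁹ + 6.691×10⁹ = 8.990×10⁹ K⁴.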